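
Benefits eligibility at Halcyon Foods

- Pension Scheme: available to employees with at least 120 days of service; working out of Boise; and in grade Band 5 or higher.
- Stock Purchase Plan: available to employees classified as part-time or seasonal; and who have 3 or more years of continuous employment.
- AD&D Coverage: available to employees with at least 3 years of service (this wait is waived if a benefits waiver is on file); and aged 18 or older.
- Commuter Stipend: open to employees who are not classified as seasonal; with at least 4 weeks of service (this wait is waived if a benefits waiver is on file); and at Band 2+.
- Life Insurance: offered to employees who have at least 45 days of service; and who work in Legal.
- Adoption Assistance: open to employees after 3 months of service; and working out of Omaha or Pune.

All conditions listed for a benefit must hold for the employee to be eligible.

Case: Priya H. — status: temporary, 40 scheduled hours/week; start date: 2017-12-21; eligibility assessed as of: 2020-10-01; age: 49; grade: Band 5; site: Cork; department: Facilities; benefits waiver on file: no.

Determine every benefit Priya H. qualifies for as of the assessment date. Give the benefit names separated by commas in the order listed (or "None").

Service from 2017-12-21 to 2020-10-01: 1015 days.
Pension Scheme — service 1015 days ≥ 120 days ✓; site Cork ✗ (not Boise) → not eligible.
Stock Purchase Plan — status temporary ✗ (requires part-time or seasonal) → not eligible.
AD&D Coverage — no waiver, service 1015 days < 3 years (≈1095 days) ✗ → not eligible.
Commuter Stipend — status temporary ✓ (not excluded); no waiver, service 1015 days ≥ 4 weeks (≈28 days) ✓; grade Band 5 ≥ Band 2 ✓ → eligible.
Life Insurance — service 1015 days ≥ 45 days ✓; dept Facilities ✗ → not eligible.
Adoption Assistance — service 1015 days ≥ 3 months (≈90 days) ✓; site Cork ✗ (not Omaha or Pune) → not eligible.

Commuter Stipend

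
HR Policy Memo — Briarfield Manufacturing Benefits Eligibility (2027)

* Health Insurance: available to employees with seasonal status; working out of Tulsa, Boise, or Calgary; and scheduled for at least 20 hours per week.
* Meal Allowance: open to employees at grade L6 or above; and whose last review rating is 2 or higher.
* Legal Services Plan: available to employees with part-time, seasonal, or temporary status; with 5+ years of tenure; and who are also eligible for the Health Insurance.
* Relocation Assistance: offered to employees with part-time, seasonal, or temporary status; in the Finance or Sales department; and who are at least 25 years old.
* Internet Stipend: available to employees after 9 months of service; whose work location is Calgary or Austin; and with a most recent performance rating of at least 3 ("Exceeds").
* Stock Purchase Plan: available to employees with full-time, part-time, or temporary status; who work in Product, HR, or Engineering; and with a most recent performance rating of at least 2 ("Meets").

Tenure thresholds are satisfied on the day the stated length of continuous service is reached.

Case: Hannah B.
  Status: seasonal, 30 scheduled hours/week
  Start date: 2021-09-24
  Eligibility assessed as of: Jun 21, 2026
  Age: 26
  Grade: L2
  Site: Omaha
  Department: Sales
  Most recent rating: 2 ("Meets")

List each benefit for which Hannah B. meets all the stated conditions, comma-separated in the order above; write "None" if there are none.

Service from 2021-09-24 to Jun 21, 2026: 1731 days.
Health Insurance — status seasonal ✓; site Omaha ✗ (not Tulsa, Boise, or Calgary) → not eligible.
Meal Allowance — grade L2 < L6 ✗ → not eligible.
Legal Services Plan — status seasonal ✓; service 1731 days < 5 years (≈1825 days) ✗ → not eligible.
Relocation Assistance — status seasonal ✓; dept Sales ✓; age 26 ≥ 25 ✓ → eligible.
Internet Stipend — service 1731 days ≥ 9 months (≈270 days) ✓; site Omaha ✗ (not Calgary or Austin) → not eligible.
Stock Purchase Plan — status seasonal ✗ (requires full-time, part-time, or temporary) → not eligible.

Relocation Assistance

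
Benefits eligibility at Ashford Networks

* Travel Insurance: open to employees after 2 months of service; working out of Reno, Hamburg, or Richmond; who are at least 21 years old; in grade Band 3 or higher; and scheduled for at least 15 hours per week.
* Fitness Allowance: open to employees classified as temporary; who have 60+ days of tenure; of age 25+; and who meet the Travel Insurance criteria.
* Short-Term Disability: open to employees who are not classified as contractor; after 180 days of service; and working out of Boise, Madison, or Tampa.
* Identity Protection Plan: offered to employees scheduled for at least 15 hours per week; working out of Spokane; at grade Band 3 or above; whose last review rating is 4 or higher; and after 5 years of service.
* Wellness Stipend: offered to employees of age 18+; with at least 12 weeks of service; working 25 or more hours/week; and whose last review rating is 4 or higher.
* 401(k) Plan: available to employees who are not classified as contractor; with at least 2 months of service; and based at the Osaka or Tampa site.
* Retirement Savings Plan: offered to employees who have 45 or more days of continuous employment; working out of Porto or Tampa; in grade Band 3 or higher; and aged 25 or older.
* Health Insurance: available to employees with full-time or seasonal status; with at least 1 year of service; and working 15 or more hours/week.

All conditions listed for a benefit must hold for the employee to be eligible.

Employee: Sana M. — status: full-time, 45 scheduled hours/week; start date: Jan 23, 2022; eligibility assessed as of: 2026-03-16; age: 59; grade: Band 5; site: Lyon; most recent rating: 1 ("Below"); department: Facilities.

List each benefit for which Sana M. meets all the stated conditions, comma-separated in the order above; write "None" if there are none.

Health Insurance

Service from Jan 23, 2022 to 2026-03-16: 1513 days.
Travel Insurance — service 1513 days ≥ 2 months (≈60 days) ✓; site Lyon ✗ (not Reno, Hamburg, or Richmond) → not eligible.
Fitness Allowance — status full-time ✗ (requires temporary) → not eligible.
Short-Term Disability — status full-time ✓ (not excluded); service 1513 days ≥ 180 days ✓; site Lyon ✗ (not Boise, Madison, or Tampa) → not eligible.
Identity Protection Plan — 45 hrs/wk ≥ 15 ✓; site Lyon ✗ (not Spokane) → not eligible.
Wellness Stipend — age 59 ≥ 18 ✓; service 1513 days ≥ 12 weeks (≈84 days) ✓; 45 hrs/wk ≥ 25 ✓; rating 1 < 4 ✗ → not eligible.
401(k) Plan — status full-time ✓ (not excluded); service 1513 days ≥ 2 months (≈60 days) ✓; site Lyon ✗ (not Osaka or Tampa) → not eligible.
Retirement Savings Plan — service 1513 days ≥ 45 days ✓; site Lyon ✗ (not Porto or Tampa) → not eligible.
Health Insurance — status full-time ✓; service 1513 days ≥ 1 year (≈365 days) ✓; 45 hrs/wk ≥ 15 ✓ → eligible.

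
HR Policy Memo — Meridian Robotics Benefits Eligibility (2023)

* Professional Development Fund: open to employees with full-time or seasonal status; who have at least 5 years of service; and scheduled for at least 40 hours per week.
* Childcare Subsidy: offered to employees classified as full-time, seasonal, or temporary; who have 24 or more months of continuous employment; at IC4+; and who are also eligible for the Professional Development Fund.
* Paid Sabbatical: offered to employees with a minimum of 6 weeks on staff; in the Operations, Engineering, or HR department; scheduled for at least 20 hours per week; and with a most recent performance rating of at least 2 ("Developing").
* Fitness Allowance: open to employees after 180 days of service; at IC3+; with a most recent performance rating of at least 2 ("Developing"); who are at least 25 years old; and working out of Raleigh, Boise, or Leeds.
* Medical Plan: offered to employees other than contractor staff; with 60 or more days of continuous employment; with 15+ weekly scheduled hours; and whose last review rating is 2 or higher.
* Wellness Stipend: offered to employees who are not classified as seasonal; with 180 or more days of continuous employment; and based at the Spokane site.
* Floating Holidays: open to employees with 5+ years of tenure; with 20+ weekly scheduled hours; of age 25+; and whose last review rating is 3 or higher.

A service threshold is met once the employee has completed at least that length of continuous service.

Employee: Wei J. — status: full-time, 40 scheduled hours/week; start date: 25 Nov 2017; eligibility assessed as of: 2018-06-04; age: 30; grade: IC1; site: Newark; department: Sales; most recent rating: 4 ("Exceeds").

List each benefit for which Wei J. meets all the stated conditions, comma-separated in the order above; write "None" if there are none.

Service from 25 Nov 2017 to 2018-06-04: 191 days.
Professional Development Fund — status full-time ✓; service 191 days < 5 years (≈1825 days) ✗ → not eligible.
Childcare Subsidy — status full-time ✓; service 191 days < 24 months (≈720 days) ✗ → not eligible.
Paid Sabbatical — service 191 days ≥ 6 weeks (≈42 days) ✓; dept Sales ✗ → not eligible.
Fitness Allowance — service 191 days ≥ 180 days ✓; grade IC1 < IC3 ✗ → not eligible.
Medical Plan — status full-time ✓ (not excluded); service 191 days ≥ 60 days ✓; 40 hrs/wk ≥ 15 ✓; rating 4 ≥ 2 ✓ → eligible.
Wellness Stipend — status full-time ✓ (not excluded); service 191 days ≥ 180 days ✓; site Newark ✗ (not Spokane) → not eligible.
Floating Holidays — service 191 days < 5 years (≈1825 days) ✗ → not eligible.

Medical Plan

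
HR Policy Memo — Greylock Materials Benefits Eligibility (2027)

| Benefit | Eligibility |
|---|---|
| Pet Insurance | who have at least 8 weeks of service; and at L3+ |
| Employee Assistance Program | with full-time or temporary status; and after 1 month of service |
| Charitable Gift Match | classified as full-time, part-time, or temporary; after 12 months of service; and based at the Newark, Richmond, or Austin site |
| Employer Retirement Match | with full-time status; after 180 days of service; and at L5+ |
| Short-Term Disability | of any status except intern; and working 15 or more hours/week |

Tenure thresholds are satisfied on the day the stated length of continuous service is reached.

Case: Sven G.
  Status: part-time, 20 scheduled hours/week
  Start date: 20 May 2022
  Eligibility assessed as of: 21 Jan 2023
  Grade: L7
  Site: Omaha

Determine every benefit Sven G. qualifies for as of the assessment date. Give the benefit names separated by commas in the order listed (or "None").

Service from 20 May 2022 to 21 Jan 2023: 246 days.
Pet Insurance — service 246 days ≥ 8 weeks (≈56 days) ✓; grade L7 ≥ L3 ✓ → eligible.
Employee Assistance Program — status part-time ✗ (requires full-time or temporary) → not eligible.
Charitable Gift Match — status part-time ✓; service 246 days < 12 months (≈360 days) ✗ → not eligible.
Employer Retirement Match — status part-time ✗ (requires full-time) → not eligible.
Short-Term Disability — status part-time ✓ (not excluded); 20 hrs/wk ≥ 15 ✓ → eligible.

Pet Insurance, Short-Term Disability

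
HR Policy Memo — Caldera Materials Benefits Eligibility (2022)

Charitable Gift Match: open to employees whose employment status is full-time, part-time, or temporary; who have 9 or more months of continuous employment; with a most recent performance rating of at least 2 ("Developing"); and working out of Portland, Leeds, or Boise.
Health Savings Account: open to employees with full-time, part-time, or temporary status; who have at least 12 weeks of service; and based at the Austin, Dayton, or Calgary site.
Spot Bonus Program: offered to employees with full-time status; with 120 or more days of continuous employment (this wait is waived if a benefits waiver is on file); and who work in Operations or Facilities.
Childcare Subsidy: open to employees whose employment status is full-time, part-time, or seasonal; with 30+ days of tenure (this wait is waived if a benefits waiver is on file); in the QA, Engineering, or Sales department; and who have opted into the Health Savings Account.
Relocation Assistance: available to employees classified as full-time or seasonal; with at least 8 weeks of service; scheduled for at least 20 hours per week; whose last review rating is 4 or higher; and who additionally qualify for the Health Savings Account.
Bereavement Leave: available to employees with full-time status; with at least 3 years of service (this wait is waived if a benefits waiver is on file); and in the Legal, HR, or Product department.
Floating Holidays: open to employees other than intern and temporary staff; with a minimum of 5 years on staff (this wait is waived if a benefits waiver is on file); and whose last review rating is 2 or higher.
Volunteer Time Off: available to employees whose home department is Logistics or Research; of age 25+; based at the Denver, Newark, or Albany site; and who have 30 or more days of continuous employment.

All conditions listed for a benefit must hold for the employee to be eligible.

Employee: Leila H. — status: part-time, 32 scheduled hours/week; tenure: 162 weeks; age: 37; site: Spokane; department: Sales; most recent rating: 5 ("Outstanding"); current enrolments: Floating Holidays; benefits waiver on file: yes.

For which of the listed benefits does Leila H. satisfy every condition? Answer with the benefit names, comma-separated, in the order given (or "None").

Charitable Gift Match — status part-time ✓; service 162 weeks ≥ 9 months (≈270 days) ✓; rating 5 ≥ 2 ✓; site Spokane ✗ (not Portland, Leeds, or Boise) → not eligible.
Health Savings Account — status part-time ✓; service 162 weeks ≥ 12 weeks ✓; site Spokane ✗ (not Austin, Dayton, or Calgary) → not eligible.
Spot Bonus Program — status part-time ✗ (requires full-time) → not eligible.
Childcare Subsidy — status part-time ✓; benefits waiver on file ✓; dept Sales ✓; not enrolled in Health Savings Account ✗ → not eligible.
Relocation Assistance — status part-time ✗ (requires full-time or seasonal) → not eligible.
Bereavement Leave — status part-time ✗ (requires full-time) → not eligible.
Floating Holidays — status part-time ✓ (not excluded); benefits waiver on file ✓; rating 5 ≥ 2 ✓ → eligible.
Volunteer Time Off — dept Sales ✗ → not eligible.

Floating Holidays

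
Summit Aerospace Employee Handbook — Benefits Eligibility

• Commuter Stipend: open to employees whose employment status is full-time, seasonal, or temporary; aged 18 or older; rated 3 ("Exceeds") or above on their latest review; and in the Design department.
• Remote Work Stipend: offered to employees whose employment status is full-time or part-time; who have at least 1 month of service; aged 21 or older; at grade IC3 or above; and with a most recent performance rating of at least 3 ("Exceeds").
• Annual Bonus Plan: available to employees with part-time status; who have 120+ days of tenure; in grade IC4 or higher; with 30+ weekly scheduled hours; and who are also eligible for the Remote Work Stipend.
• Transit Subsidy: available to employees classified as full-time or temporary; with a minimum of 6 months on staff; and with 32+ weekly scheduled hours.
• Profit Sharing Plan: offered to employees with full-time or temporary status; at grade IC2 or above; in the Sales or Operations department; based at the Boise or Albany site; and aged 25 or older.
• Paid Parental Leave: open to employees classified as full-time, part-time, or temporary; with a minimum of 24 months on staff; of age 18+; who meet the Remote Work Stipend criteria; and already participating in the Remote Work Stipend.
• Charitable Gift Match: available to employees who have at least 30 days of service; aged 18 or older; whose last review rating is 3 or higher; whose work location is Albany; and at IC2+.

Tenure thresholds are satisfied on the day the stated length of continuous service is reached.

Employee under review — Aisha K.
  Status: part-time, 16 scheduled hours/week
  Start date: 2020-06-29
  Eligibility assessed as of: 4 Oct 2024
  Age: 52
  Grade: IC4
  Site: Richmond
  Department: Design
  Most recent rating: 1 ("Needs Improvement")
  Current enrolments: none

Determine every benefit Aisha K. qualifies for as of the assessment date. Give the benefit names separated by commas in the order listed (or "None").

Service from 2020-06-29 to 4 Oct 2024: 1558 days.
Commuter Stipend — status part-time ✗ (requires full-time, seasonal, or temporary) → not eligible.
Remote Work Stipend — status part-time ✓; service 1558 days ≥ 1 month (≈30 days) ✓; age 52 ≥ 21 ✓; grade IC4 ≥ IC3 ✓; rating 1 < 3 ✗ → not eligible.
Annual Bonus Plan — status part-time ✓; service 1558 days ≥ 120 days ✓; grade IC4 ≥ IC4 ✓; 16 hrs/wk < 30 ✗ → not eligible.
Transit Subsidy — status part-time ✗ (requires full-time or temporary) → not eligible.
Profit Sharing Plan — status part-time ✗ (requires full-time or temporary) → not eligible.
Paid Parental Leave — status part-time ✓; service 1558 days ≥ 24 months (≈720 days) ✓; age 52 ≥ 18 ✓; not eligible for Remote Work Stipend ✗ → not eligible.
Charitable Gift Match — service 1558 days ≥ 30 days ✓; age 52 ≥ 18 ✓; rating 1 < 3 ✗ → not eligible.

None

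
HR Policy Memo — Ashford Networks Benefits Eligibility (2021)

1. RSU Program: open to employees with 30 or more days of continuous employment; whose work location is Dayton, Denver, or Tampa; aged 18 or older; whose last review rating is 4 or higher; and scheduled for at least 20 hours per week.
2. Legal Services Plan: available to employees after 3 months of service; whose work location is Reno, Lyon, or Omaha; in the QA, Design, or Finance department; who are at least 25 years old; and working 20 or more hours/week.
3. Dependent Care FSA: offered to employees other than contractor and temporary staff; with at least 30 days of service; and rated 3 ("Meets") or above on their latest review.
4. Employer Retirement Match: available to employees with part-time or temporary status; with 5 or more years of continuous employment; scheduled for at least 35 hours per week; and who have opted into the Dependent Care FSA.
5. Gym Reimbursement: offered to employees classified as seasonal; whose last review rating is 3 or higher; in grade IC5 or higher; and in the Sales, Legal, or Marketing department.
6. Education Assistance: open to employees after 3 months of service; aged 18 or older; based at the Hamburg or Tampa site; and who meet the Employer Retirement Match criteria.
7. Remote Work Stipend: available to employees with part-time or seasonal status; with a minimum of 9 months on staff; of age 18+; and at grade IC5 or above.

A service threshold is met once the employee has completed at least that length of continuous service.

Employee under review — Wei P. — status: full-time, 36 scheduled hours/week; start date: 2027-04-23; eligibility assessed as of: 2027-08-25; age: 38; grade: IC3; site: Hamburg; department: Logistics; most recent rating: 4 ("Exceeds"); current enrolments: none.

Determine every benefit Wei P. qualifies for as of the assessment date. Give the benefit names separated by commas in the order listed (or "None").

Dependent Care FSA

Service from 2027-04-23 to 2027-08-25: 124 days.
RSU Program — service 124 days ≥ 30 days ✓; site Hamburg ✗ (not Dayton, Denver, or Tampa) → not eligible.
Legal Services Plan — service 124 days ≥ 3 months (≈90 days) ✓; site Hamburg ✗ (not Reno, Lyon, or Omaha) → not eligible.
Dependent Care FSA — status full-time ✓ (not excluded); service 124 days ≥ 30 days ✓; rating 4 ≥ 3 ✓ → eligible.
Employer Retirement Match — status full-time ✗ (requires part-time or temporary) → not eligible.
Gym Reimbursement — status full-time ✗ (requires seasonal) → not eligible.
Education Assistance — service 124 days ≥ 3 months (≈90 days) ✓; age 38 ≥ 18 ✓; site Hamburg ✓; not eligible for Employer Retirement Match ✗ → not eligible.
Remote Work Stipend — status full-time ✗ (requires part-time or seasonal) → not eligible.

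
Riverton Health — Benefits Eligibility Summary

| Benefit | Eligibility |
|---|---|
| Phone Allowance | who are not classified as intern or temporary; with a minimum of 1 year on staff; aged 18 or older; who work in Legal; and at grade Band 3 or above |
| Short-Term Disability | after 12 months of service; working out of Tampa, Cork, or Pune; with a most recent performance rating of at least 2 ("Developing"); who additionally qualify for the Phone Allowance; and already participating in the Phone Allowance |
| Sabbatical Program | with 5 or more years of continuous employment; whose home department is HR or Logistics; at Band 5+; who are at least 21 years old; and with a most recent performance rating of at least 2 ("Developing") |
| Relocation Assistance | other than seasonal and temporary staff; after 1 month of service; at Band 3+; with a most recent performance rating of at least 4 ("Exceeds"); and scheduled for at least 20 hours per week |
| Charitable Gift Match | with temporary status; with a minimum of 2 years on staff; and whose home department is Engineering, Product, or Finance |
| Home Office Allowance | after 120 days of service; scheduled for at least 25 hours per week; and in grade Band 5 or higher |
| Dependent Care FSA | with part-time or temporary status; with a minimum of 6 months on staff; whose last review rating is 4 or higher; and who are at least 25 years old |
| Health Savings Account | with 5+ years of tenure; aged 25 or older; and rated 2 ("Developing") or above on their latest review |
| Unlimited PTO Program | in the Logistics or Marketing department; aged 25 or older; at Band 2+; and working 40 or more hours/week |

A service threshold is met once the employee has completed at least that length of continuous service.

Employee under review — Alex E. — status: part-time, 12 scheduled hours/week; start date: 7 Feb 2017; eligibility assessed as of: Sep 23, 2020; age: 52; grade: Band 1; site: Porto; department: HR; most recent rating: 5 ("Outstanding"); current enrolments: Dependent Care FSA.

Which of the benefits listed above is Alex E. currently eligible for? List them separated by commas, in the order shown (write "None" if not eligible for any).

Service from 7 Feb 2017 to Sep 23, 2020: 1324 days.
Phone Allowance — status part-time ✓ (not excluded); service 1324 days ≥ 1 year (≈365 days) ✓; age 52 ≥ 18 ✓; dept HR ✗ → not eligible.
Short-Term Disability — service 1324 days ≥ 12 months (≈360 days) ✓; site Porto ✗ (not Tampa, Cork, or Pune) → not eligible.
Sabbatical Program — service 1324 days < 5 years (≈1825 days) ✗ → not eligible.
Relocation Assistance — status part-time ✓ (not excluded); service 1324 days ≥ 1 month (≈30 days) ✓; grade Band 1 < Band 3 ✗ → not eligible.
Charitable Gift Match — status part-time ✗ (requires temporary) → not eligible.
Home Office Allowance — service 1324 days ≥ 120 days ✓; 12 hrs/wk < 25 ✗ → not eligible.
Dependent Care FSA — status part-time ✓; service 1324 days ≥ 6 months (≈180 days) ✓; rating 5 ≥ 4 ✓; age 52 ≥ 25 ✓ → eligible.
Health Savings Account — service 1324 days < 5 years (≈1825 days) ✗ → not eligible.
Unlimited PTO Program — dept HR ✗ → not eligible.

Dependent Care FSA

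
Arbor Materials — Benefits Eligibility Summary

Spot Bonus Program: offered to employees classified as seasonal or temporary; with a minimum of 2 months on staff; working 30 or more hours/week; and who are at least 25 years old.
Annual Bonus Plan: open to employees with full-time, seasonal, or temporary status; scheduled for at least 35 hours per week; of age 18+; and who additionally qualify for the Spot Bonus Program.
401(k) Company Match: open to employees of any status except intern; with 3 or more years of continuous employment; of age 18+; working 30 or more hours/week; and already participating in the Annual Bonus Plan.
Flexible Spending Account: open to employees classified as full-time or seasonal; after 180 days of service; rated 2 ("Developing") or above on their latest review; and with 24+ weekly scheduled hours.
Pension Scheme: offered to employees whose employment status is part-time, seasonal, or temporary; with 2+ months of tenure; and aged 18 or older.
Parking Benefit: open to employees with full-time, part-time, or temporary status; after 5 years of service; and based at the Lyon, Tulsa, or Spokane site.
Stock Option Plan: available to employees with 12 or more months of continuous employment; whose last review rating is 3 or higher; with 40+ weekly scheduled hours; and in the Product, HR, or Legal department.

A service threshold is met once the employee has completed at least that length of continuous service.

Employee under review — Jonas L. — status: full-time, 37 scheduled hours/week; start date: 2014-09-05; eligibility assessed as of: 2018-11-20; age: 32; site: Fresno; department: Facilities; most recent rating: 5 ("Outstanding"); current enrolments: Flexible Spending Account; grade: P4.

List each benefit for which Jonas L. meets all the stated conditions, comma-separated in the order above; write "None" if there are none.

Flexible Spending Account

Service from 2014-09-05 to 2018-11-20: 1537 days.
Spot Bonus Program — status full-time ✗ (requires seasonal or temporary) → not eligible.
Annual Bonus Plan — status full-time ✓; 37 hrs/wk ≥ 35 ✓; age 32 ≥ 18 ✓; not eligible for Spot Bonus Program ✗ → not eligible.
401(k) Company Match — status full-time ✓ (not excluded); service 1537 days ≥ 3 years (≈1095 days) ✓; age 32 ≥ 18 ✓; 37 hrs/wk ≥ 30 ✓; not enrolled in Annual Bonus Plan ✗ → not eligible.
Flexible Spending Account — status full-time ✓; service 1537 days ≥ 180 days ✓; rating 5 ≥ 2 ✓; 37 hrs/wk ≥ 24 ✓ → eligible.
Pension Scheme — status full-time ✗ (requires part-time, seasonal, or temporary) → not eligible.
Parking Benefit — status full-time ✓; service 1537 days < 5 years (≈1825 days) ✗ → not eligible.
Stock Option Plan — service 1537 days ≥ 12 months (≈360 days) ✓; rating 5 ≥ 3 ✓; 37 hrs/wk < 40 ✗ → not eligible.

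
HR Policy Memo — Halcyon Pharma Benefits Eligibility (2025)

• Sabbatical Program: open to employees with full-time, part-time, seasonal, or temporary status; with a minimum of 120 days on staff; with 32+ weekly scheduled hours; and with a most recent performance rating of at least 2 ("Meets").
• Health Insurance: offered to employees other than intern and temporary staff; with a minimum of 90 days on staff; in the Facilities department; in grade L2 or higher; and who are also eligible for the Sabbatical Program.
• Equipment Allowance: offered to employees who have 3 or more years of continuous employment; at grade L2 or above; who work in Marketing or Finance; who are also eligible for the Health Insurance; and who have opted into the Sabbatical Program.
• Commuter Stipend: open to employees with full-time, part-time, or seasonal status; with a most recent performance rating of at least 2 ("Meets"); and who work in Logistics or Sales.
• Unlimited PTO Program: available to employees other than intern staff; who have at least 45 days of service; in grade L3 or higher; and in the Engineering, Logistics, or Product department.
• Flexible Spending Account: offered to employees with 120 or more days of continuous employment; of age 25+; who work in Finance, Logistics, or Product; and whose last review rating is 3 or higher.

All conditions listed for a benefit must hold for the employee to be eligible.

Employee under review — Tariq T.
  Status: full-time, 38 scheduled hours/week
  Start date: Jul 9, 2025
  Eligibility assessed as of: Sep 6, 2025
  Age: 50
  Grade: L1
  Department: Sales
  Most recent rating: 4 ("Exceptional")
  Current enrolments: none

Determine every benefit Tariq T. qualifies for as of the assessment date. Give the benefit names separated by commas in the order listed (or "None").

Service from Jul 9, 2025 to Sep 6, 2025: 59 days.
Sabbatical Program — status full-time ✓; service 59 days < 120 days ✗ → not eligible.
Health Insurance — status full-time ✓ (not excluded); service 59 days < 90 days ✗ → not eligible.
Equipment Allowance — service 59 days < 3 years (≈1095 days) ✗ → not eligible.
Commuter Stipend — status full-time ✓; rating 4 ≥ 2 ✓; dept Sales ✓ → eligible.
Unlimited PTO Program — status full-time ✓ (not excluded); service 59 days ≥ 45 days ✓; grade L1 < L3 ✗ → not eligible.
Flexible Spending Account — service 59 days < 120 days ✗ → not eligible.

Commuter Stipend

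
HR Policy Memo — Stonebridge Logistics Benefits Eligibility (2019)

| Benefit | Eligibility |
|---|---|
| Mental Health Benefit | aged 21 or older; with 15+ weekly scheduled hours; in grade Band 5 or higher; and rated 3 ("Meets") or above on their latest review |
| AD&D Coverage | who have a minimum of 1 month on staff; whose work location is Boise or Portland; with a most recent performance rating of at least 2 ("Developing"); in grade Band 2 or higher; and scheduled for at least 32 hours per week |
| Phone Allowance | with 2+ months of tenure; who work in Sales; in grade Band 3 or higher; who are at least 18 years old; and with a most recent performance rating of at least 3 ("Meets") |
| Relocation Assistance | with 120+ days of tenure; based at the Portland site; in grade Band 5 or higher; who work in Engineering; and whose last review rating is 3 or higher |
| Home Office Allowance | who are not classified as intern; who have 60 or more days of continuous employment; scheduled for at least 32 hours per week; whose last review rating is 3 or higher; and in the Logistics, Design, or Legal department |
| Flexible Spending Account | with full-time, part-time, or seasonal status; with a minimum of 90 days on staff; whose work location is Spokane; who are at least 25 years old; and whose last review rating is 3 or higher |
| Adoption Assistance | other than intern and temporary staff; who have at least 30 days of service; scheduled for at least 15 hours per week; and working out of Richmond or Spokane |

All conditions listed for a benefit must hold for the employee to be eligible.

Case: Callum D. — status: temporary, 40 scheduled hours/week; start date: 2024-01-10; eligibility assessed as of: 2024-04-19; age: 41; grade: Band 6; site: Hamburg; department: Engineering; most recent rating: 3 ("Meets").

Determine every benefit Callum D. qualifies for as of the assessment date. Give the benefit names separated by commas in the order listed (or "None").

Mental Health Benefit

Service from 2024-01-10 to 2024-04-19: 100 days.
Mental Health Benefit — age 41 ≥ 21 ✓; 40 hrs/wk ≥ 15 ✓; grade Band 6 ≥ Band 5 ✓; rating 3 ≥ 3 ✓ → eligible.
AD&D Coverage — service 100 days ≥ 1 month (≈30 days) ✓; site Hamburg ✗ (not Boise or Portland) → not eligible.
Phone Allowance — service 100 days ≥ 2 months (≈60 days) ✓; dept Engineering ✗ → not eligible.
Relocation Assistance — service 100 days < 120 days ✗ → not eligible.
Home Office Allowance — status temporary ✓ (not excluded); service 100 days ≥ 60 days ✓; 40 hrs/wk ≥ 32 ✓; rating 3 ≥ 3 ✓; dept Engineering ✗ → not eligible.
Flexible Spending Account — status temporary ✗ (requires full-time, part-time, or seasonal) → not eligible.
Adoption Assistance — status temporary ✗ (excluded) → not eligible.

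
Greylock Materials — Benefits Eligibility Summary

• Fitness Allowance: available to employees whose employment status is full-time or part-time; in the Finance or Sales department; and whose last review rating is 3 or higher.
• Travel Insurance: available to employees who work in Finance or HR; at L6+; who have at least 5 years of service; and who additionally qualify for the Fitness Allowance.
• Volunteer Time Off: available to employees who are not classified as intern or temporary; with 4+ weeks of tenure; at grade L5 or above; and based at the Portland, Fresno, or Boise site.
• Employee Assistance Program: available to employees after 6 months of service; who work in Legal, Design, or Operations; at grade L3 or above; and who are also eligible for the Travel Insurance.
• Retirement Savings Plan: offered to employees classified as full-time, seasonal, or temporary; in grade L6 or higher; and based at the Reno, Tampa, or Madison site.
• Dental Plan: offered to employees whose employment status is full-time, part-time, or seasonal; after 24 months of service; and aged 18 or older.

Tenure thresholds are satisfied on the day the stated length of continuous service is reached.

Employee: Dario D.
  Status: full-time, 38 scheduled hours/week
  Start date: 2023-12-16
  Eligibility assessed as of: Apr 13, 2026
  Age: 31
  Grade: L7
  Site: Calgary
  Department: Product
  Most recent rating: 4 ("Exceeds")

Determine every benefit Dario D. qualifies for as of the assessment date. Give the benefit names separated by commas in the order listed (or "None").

Service from 2023-12-16 to Apr 13, 2026: 849 days.
Fitness Allowance — status full-time ✓; dept Product ✗ → not eligible.
Travel Insurance — dept Product ✗ → not eligible.
Volunteer Time Off — status full-time ✓ (not excluded); service 849 days ≥ 4 weeks (≈28 days) ✓; grade L7 ≥ L5 ✓; site Calgary ✗ (not Portland, Fresno, or Boise) → not eligible.
Employee Assistance Program — service 849 days ≥ 6 months (≈180 days) ✓; dept Product ✗ → not eligible.
Retirement Savings Plan — status full-time ✓; grade L7 ≥ L6 ✓; site Calgary ✗ (not Reno, Tampa, or Madison) → not eligible.
Dental Plan — status full-time ✓; service 849 days ≥ 24 months (≈720 days) ✓; age 31 ≥ 18 ✓ → eligible.

Dental Plan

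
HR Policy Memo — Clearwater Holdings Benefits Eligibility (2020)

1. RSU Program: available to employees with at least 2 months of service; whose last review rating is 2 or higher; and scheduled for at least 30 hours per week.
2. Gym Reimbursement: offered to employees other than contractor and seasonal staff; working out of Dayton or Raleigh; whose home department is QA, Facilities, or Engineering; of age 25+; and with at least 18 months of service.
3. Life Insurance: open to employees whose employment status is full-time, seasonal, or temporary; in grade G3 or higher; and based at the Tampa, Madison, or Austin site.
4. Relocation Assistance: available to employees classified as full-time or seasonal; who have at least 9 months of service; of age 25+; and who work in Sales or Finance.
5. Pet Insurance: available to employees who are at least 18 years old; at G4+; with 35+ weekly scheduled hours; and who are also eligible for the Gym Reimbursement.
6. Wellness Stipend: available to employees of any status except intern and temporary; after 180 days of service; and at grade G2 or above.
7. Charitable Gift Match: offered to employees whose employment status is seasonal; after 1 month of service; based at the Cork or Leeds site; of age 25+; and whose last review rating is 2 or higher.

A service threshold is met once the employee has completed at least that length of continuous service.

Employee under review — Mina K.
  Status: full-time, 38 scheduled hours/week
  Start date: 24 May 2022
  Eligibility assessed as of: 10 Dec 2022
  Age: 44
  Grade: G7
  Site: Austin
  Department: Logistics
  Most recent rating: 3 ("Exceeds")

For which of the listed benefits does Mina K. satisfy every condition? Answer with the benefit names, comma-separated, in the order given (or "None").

RSU Program, Life Insurance, Wellness Stipend

Service from 24 May 2022 to 10 Dec 2022: 200 days.
RSU Program — service 200 days ≥ 2 months (≈60 days) ✓; rating 3 ≥ 2 ✓; 38 hrs/wk ≥ 30 ✓ → eligible.
Gym Reimbursement — status full-time ✓ (not excluded); site Austin ✗ (not Dayton or Raleigh) → not eligible.
Life Insurance — status full-time ✓; grade G7 ≥ G3 ✓; site Austin ✓ → eligible.
Relocation Assistance — status full-time ✓; service 200 days < 9 months (≈270 days) ✗ → not eligible.
Pet Insurance — age 44 ≥ 18 ✓; grade G7 ≥ G4 ✓; 38 hrs/wk ≥ 35 ✓; not eligible for Gym Reimbursement ✗ → not eligible.
Wellness Stipend — status full-time ✓ (not excluded); service 200 days ≥ 180 days ✓; grade G7 ≥ G2 ✓ → eligible.
Charitable Gift Match — status full-time ✗ (requires seasonal) → not eligible.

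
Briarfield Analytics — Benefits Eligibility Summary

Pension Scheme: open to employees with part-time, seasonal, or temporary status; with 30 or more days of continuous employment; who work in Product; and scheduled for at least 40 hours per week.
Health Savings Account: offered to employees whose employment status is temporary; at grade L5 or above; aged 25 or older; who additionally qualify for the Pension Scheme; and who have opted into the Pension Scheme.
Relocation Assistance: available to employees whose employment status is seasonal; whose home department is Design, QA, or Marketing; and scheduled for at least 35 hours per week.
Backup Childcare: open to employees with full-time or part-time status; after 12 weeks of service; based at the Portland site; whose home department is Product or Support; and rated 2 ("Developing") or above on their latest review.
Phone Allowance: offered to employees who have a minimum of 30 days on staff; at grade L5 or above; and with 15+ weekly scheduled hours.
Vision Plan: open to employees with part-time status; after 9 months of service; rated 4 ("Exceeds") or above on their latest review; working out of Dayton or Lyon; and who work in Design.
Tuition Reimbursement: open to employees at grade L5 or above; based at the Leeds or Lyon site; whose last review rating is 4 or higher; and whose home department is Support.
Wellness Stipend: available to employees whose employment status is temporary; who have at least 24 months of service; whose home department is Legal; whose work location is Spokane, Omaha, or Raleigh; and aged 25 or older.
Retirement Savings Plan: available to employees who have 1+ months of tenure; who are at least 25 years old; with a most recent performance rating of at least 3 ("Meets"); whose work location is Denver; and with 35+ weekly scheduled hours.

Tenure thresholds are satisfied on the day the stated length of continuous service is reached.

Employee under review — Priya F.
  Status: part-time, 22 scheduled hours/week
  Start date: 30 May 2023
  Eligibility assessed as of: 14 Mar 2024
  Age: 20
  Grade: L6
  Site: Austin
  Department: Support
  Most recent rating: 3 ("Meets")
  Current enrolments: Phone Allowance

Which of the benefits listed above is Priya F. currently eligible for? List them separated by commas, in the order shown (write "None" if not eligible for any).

Phone Allowance

Service from 30 May 2023 to 14 Mar 2024: 289 days.
Pension Scheme — status part-time ✓; service 289 days ≥ 30 days ✓; dept Support ✗ → not eligible.
Health Savings Account — status part-time ✗ (requires temporary) → not eligible.
Relocation Assistance — status part-time ✗ (requires seasonal) → not eligible.
Backup Childcare — status part-time ✓; service 289 days ≥ 12 weeks (≈84 days) ✓; site Austin ✗ (not Portland) → not eligible.
Phone Allowance — service 289 days ≥ 30 days ✓; grade L6 ≥ L5 ✓; 22 hrs/wk ≥ 15 ✓ → eligible.
Vision Plan — status part-time ✓; service 289 days ≥ 9 months (≈270 days) ✓; rating 3 < 4 ✗ → not eligible.
Tuition Reimbursement — grade L6 ≥ L5 ✓; site Austin ✗ (not Leeds or Lyon) → not eligible.
Wellness Stipend — status part-time ✗ (requires temporary) → not eligible.
Retirement Savings Plan — service 289 days ≥ 1 month (≈30 days) ✓; age 20 < 25 ✗ → not eligible.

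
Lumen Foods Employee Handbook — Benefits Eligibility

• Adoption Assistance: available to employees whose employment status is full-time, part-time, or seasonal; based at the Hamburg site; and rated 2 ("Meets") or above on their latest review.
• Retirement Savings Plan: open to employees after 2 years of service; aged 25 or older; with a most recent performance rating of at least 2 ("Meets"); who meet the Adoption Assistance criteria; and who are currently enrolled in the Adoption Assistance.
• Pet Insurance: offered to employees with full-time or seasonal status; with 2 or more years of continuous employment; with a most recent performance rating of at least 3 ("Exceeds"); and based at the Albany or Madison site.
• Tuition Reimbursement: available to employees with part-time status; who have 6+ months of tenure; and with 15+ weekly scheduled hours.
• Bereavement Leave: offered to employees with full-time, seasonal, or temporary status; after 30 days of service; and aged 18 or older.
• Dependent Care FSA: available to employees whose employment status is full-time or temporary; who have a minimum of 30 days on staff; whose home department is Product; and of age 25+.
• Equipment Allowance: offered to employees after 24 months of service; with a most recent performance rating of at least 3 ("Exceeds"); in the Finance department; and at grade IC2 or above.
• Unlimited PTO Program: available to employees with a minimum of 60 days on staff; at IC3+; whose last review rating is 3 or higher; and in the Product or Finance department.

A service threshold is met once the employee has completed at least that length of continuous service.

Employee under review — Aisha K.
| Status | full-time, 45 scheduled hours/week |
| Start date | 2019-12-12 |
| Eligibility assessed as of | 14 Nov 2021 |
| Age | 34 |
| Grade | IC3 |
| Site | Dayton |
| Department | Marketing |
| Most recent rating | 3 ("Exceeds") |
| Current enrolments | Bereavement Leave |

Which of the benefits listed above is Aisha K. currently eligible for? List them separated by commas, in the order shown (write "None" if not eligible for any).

Service from 2019-12-12 to 14 Nov 2021: 703 days.
Adoption Assistance — status full-time ✓; site Dayton ✗ (not Hamburg) → not eligible.
Retirement Savings Plan — service 703 days < 2 years (≈730 days) ✗ → not eligible.
Pet Insurance — status full-time ✓; service 703 days < 2 years (≈730 days) ✗ → not eligible.
Tuition Reimbursement — status full-time ✗ (requires part-time) → not eligible.
Bereavement Leave — status full-time ✓; service 703 days ≥ 30 days ✓; age 34 ≥ 18 ✓ → eligible.
Dependent Care FSA — status full-time ✓; service 703 days ≥ 30 days ✓; dept Marketing ✗ → not eligible.
Equipment Allowance — service 703 days < 24 months (≈720 days) ✗ → not eligible.
Unlimited PTO Program — service 703 days ≥ 60 days ✓; grade IC3 ≥ IC3 ✓; rating 3 ≥ 3 ✓; dept Marketing ✗ → not eligible.

Bereavement Leave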